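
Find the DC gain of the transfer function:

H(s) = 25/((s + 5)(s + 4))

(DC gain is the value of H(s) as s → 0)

DC gain = H(0) = 25/(5 × 4) = 25/20 = 1.25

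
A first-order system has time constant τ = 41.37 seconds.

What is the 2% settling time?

For first-order system, 2% settling time ≈ 4τ = 4 × 41.37 = 165.48 s.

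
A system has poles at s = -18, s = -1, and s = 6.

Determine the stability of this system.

Pole(s) at s = 6 are not in the left half-plane. System is unstable.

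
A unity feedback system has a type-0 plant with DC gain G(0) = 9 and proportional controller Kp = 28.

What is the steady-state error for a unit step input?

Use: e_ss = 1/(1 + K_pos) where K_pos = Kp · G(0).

K_pos = Kp · G(0) = 28 × 9 = 252. e_ss = 1/(1 + 252) = 0.0040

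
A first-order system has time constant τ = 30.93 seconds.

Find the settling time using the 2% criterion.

For first-order system, 2% settling time ≈ 4τ = 4 × 30.93 = 123.72 s.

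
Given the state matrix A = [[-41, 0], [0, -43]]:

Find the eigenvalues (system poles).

For diagonal matrix, eigenvalues are diagonal entries: λ₁ = -41, λ₂ = -43.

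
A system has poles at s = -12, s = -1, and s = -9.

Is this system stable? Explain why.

All poles are in the left half-plane. System is stable.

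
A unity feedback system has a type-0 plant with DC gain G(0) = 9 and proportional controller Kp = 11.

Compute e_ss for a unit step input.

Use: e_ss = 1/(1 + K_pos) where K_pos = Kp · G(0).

K_pos = Kp · G(0) = 11 × 9 = 99. e_ss = 1/(1 + 99) = 0.01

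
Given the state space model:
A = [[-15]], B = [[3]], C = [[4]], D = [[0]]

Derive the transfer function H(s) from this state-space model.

(sI - A)⁻¹ = 1/(s + 15). H(s) = 4 × 3/(s + 15) + 0 = 12/(s + 15).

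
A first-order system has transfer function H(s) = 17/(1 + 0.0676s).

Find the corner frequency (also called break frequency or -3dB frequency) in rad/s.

Corner frequency = 1/τ = 1/0.0676 = 14.793 rad/s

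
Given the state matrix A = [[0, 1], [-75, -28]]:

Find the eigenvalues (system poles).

det(A - λI) = λ² - (-28)λ + 75 = (λ - (-25))(λ - (-3)). Eigenvalues: -25, -3.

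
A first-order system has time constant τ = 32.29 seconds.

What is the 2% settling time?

For first-order system, 2% settling time ≈ 4τ = 4 × 32.29 = 129.16 s.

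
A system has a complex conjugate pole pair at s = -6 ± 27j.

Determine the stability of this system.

Real part of poles is -6 (< 0, left half-plane). Stable.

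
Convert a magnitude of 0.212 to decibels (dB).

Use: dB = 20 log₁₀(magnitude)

dB = 20 log₁₀(0.212) = -13.5 dB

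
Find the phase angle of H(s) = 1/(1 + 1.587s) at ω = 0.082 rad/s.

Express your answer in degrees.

Phase = -arctan(ωτ) = -arctan(0.082 × 1.587) = -7.4°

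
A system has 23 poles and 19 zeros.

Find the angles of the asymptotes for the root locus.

n - m = 23 - 19 = 4. Angles: θk = (2k + 1)·180°/4 = 45°, 135°, 225°, 315°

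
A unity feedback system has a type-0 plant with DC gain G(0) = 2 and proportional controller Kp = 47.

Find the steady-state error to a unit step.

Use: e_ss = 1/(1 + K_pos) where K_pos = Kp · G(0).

K_pos = Kp · G(0) = 47 × 2 = 94. e_ss = 1/(1 + 94) = 0.0105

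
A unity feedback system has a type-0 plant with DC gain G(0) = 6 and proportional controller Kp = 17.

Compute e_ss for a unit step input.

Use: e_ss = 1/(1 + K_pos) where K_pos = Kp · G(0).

K_pos = Kp · G(0) = 17 × 6 = 102. e_ss = 1/(1 + 102) = 0.0097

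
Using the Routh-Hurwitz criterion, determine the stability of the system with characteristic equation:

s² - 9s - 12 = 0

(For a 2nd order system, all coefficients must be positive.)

Coefficients: 1, -9, -12. b=-9, c=-12 not positive, so system is unstable.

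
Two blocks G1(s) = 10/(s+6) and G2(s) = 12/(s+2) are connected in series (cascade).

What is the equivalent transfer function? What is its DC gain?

Series: multiply transfer functions. G_eq = 10/(s+6) × 12/(s+2) = 120/((s+6)(s+2)). DC gain = 120/(6×2) = 10.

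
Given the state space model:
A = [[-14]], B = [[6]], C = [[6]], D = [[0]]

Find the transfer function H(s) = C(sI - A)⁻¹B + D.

(sI - A)⁻¹ = 1/(s + 14). H(s) = 6 × 6/(s + 14) + 0 = 36/(s + 14).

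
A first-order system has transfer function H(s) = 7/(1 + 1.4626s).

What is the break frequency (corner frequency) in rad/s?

Corner frequency = 1/τ = 1/1.4626 = 0.684 rad/s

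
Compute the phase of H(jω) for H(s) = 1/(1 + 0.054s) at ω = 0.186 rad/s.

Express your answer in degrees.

Phase = -arctan(ωτ) = -arctan(0.186 × 0.054) = -0.6°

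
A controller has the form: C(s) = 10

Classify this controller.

This is a Proportional (P) controller.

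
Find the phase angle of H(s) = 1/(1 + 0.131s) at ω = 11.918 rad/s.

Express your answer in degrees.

Phase = -arctan(ωτ) = -arctan(11.918 × 0.131) = -57.4°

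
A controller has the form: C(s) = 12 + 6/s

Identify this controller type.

This is a Proportional-Integral (PI) controller.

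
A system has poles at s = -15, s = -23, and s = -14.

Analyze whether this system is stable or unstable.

All poles are in the left half-plane. System is stable.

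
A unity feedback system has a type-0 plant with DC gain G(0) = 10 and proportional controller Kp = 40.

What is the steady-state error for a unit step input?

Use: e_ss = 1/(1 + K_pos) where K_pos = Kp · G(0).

K_pos = Kp · G(0) = 40 × 10 = 400. e_ss = 1/(1 + 400) = 0.0025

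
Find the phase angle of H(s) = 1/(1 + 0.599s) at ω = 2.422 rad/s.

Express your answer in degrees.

Phase = -arctan(ωτ) = -arctan(2.422 × 0.599) = -55.4°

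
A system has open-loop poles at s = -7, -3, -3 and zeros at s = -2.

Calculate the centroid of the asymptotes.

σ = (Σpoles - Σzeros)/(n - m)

σ = (Σpoles - Σzeros)/(n - m) = (-13 - (-2))/(3 - 1) = -11/2 = -5.5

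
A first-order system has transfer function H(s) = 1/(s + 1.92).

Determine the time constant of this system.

For H(s) = 1/(s + 1/τ), the pole is at -1/τ = -1.92, so τ = 1/1.92 = 0.5208 s.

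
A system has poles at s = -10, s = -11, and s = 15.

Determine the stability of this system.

Pole(s) at s = 15 are not in the left half-plane. System is unstable.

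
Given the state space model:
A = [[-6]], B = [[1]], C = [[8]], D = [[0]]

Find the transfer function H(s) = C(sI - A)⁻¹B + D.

(sI - A)⁻¹ = 1/(s + 6). H(s) = 8 × 1/(s + 6) + 0 = 8/(s + 6).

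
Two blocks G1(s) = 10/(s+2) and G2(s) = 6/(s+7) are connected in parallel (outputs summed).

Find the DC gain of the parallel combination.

Parallel: G_eq = G1 + G2. DC gain = G1(0) + G2(0) = 10/2 + 6/7 = 5 + 0.8571 = 5.8571.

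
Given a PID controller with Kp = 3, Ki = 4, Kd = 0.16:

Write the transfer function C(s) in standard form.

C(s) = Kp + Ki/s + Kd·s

Substituting values: C(s) = 3 + 4/s + 0.16s = (0.16s² + 3s + 4)/s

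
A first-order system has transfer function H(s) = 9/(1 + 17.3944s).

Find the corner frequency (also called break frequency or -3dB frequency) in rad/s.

Corner frequency = 1/τ = 1/17.3944 = 0.057 rad/s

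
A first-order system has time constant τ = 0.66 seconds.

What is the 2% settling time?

For first-order system, 2% settling time ≈ 4τ = 4 × 0.66 = 2.64 s.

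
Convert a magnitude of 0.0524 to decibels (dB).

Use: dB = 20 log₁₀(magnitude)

dB = 20 log₁₀(0.0524) = -25.6 dB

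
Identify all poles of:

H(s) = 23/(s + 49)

Pole is where denominator = 0: s + 49 = 0, so s = -49.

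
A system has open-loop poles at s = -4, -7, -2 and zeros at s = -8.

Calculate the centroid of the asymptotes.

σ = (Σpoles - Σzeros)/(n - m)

σ = (Σpoles - Σzeros)/(n - m) = (-13 - (-8))/(3 - 1) = -5/2 = -2.5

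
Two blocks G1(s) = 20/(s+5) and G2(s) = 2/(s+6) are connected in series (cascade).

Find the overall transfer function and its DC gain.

Series: multiply transfer functions. G_eq = 20/(s+5) × 2/(s+6) = 40/((s+5)(s+6)). DC gain = 40/(5×6) = 1.3333.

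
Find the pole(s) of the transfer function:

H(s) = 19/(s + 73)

Pole is where denominator = 0: s + 73 = 0, so s = -73.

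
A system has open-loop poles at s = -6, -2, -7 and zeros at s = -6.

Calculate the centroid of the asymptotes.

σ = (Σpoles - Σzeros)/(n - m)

σ = (Σpoles - Σzeros)/(n - m) = (-15 - (-6))/(3 - 1) = -9/2 = -4.5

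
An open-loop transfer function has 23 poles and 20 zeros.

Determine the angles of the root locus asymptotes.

n - m = 23 - 20 = 3. Angles: θk = (2k + 1)·180°/3 = 60°, 180°, 300°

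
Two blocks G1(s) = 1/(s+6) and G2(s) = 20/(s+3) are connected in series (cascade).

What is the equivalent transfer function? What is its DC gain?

Series: multiply transfer functions. G_eq = 1/(s+6) × 20/(s+3) = 20/((s+6)(s+3)). DC gain = 20/(6×3) = 1.1111.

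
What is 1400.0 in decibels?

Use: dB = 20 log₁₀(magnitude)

dB = 20 log₁₀(1400.0) = 62.9 dB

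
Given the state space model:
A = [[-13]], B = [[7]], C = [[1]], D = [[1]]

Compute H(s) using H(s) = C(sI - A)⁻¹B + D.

(sI - A)⁻¹ = 1/(s + 13). H(s) = 1×7/(s + 13) + 1 = (s + 20)/(s + 13).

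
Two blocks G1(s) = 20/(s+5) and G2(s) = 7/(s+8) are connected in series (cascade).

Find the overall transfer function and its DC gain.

Series: multiply transfer functions. G_eq = 20/(s+5) × 7/(s+8) = 140/((s+5)(s+8)). DC gain = 140/(5×8) = 3.5.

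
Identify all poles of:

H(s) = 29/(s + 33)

Pole is where denominator = 0: s + 33 = 0, so s = -33.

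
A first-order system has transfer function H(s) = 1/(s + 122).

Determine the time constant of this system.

For H(s) = 1/(s + 1/τ), the pole is at -1/τ = -122, so τ = 1/122 = 0.0082 s.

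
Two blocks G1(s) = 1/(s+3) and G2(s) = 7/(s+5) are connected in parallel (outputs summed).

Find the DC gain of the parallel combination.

Parallel: G_eq = G1 + G2. DC gain = G1(0) + G2(0) = 1/3 + 7/5 = 0.3333 + 1.4 = 1.7333.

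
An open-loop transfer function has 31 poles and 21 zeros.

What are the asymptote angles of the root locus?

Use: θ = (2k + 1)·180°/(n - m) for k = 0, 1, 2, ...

n - m = 31 - 21 = 10. Angles: θk = (2k + 1)·180°/10 = 18°, 54°, 90°, 126°, 162°, 198°, 234°, 270°, 306°, 342°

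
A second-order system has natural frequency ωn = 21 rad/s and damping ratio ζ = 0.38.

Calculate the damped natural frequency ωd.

ωd = ωn√(1 - ζ²) = 21√(1 - 0.38²) = 19.42 rad/s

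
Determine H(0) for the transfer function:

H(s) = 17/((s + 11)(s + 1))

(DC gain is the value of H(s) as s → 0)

DC gain = H(0) = 17/(11 × 1) = 17/11 = 1.5455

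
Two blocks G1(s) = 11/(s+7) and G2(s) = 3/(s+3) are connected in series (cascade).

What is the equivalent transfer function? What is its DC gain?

Series: multiply transfer functions. G_eq = 11/(s+7) × 3/(s+3) = 33/((s+7)(s+3)). DC gain = 33/(7×3) = 1.5714.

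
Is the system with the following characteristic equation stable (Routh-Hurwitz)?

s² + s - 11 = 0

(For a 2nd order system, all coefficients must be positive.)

Coefficients: 1, 1, -11. c=-11 not positive, so system is unstable.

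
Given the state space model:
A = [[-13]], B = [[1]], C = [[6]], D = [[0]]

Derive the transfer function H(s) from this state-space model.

(sI - A)⁻¹ = 1/(s + 13). H(s) = 6 × 1/(s + 13) + 0 = 6/(s + 13).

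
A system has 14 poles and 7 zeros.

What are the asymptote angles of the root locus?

n - m = 14 - 7 = 7. Angles: θk = (2k + 1)·180°/7 = 25.71°, 77.14°, 128.57°, 180°, 231.43°, 282.86°, 334.29°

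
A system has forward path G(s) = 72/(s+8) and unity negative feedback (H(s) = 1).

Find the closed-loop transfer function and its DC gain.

T(s) = G/(1+GH) = [72/(s+8)] / [1 + 72/(s+8)] = 72/(s+8+72) = 72/(s+80). DC gain = 72/80 = 0.9.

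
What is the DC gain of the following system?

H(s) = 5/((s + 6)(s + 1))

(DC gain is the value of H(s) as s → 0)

DC gain = H(0) = 5/(6 × 1) = 5/6 = 0.8333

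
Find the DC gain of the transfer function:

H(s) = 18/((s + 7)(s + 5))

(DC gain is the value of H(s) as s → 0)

DC gain = H(0) = 18/(7 × 5) = 18/35 = 0.5143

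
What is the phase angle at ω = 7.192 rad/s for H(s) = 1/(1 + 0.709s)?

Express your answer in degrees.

Phase = -arctan(ωτ) = -arctan(7.192 × 0.709) = -78.9°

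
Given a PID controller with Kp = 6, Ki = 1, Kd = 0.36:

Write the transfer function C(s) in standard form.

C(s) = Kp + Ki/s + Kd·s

Substituting values: C(s) = 6 + 1/s + 0.36s = (0.36s² + 6s + 1)/s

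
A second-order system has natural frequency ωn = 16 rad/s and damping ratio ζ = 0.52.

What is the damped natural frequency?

ωd = ωn√(1 - ζ²) = 16√(1 - 0.52²) = 13.67 rad/s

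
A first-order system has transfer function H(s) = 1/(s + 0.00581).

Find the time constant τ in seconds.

For H(s) = 1/(s + 1/τ), the pole is at -1/τ = -0.00581, so τ = 1/0.00581 = 172.1 s.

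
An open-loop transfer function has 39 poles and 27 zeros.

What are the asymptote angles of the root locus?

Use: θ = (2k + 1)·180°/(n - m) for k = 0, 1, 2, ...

n - m = 39 - 27 = 12. Angles: θk = (2k + 1)·180°/12 = 15°, 45°, 75°, 105°, 135°, 165°, 195°, 225°, 255°, 285°, 315°, 345°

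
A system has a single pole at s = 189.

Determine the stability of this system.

Pole at s = 189 is in the right half-plane. Unstable.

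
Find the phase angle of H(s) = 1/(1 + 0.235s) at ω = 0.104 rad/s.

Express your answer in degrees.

Phase = -arctan(ωτ) = -arctan(0.104 × 0.235) = -1.4°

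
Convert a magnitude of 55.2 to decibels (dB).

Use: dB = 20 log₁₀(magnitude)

dB = 20 log₁₀(55.2) = 34.8 dB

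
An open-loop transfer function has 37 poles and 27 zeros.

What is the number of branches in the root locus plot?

Root locus has n branches where n = number of poles = 37.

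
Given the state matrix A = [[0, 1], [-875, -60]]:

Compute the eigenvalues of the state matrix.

det(A - λI) = λ² - (-60)λ + 875 = (λ - (-25))(λ - (-35)). Eigenvalues: -25, -35.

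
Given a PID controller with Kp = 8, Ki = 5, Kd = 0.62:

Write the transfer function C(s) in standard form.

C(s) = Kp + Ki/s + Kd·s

Substituting values: C(s) = 8 + 5/s + 0.62s = (0.62s² + 8s + 5)/s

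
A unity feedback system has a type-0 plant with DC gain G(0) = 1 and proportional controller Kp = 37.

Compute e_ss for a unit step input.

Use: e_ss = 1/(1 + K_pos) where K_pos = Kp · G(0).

K_pos = Kp · G(0) = 37 × 1 = 37. e_ss = 1/(1 + 37) = 0.0263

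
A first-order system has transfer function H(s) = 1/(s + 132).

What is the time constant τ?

For H(s) = 1/(s + 1/τ), the pole is at -1/τ = -132, so τ = 1/132 = 0.0076 s.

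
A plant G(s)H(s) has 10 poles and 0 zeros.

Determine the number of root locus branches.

Root locus has n branches where n = number of poles = 10.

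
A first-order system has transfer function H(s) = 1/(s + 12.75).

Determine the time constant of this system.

For H(s) = 1/(s + 1/τ), the pole is at -1/τ = -12.75, so τ = 1/12.75 = 0.0784 s.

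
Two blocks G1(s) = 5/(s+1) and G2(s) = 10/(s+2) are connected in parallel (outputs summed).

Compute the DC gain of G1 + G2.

Parallel: G_eq = G1 + G2. DC gain = G1(0) + G2(0) = 5/1 + 10/2 = 5 + 5 = 10.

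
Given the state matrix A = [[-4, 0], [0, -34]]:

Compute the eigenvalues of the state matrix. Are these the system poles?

For diagonal matrix, eigenvalues are diagonal entries: λ₁ = -4, λ₂ = -34. Eigenvalues of A = system poles.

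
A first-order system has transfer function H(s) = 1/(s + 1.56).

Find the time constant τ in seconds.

For H(s) = 1/(s + 1/τ), the pole is at -1/τ = -1.56, so τ = 1/1.56 = 0.6410 s.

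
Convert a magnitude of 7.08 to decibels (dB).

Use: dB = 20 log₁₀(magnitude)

dB = 20 log₁₀(7.08) = 17.0 dB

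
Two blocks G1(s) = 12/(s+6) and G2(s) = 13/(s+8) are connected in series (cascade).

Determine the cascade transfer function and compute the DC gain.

Series: multiply transfer functions. G_eq = 12/(s+6) × 13/(s+8) = 156/((s+6)(s+8)). DC gain = 156/(6×8) = 3.25.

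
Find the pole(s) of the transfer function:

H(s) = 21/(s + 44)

Pole is where denominator = 0: s + 44 = 0, so s = -44.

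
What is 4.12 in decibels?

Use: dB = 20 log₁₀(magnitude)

dB = 20 log₁₀(4.12) = 12.3 dB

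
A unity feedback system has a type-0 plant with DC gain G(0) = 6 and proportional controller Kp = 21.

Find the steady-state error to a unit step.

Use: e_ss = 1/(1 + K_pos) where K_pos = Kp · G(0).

K_pos = Kp · G(0) = 21 × 6 = 126. e_ss = 1/(1 + 126) = 0.0079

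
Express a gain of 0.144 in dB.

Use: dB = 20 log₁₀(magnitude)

dB = 20 log₁₀(0.144) = -16.8 dB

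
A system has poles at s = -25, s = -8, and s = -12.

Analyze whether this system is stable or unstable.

All poles are in the left half-plane. System is stable.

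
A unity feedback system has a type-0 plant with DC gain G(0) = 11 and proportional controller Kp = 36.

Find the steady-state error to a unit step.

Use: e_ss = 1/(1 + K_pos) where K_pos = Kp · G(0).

K_pos = Kp · G(0) = 36 × 11 = 396. e_ss = 1/(1 + 396) = 0.0025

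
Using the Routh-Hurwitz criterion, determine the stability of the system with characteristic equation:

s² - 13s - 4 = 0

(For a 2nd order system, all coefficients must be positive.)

Coefficients: 1, -13, -4. b=-13, c=-4 not positive, so system is unstable.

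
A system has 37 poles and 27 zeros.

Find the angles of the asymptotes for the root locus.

n - m = 37 - 27 = 10. Angles: θk = (2k + 1)·180°/10 = 18°, 54°, 90°, 126°, 162°, 198°, 234°, 270°, 306°, 342°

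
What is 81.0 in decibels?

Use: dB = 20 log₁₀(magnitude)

dB = 20 log₁₀(81.0) = 38.2 dB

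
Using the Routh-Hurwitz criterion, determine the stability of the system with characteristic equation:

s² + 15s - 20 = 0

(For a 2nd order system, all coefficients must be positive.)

Coefficients: 1, 15, -20. c=-20 not positive, so system is unstable.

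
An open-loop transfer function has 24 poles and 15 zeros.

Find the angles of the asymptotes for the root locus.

n - m = 24 - 15 = 9. Angles: θk = (2k + 1)·180°/9 = 20°, 60°, 100°, 140°, 180°, 220°, 260°, 300°, 340°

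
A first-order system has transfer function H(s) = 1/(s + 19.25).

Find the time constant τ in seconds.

For H(s) = 1/(s + 1/τ), the pole is at -1/τ = -19.25, so τ = 1/19.25 = 0.0519 s.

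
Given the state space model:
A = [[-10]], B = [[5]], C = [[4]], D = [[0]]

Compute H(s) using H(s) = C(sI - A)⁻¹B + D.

(sI - A)⁻¹ = 1/(s + 10). H(s) = 4 × 5/(s + 10) + 0 = 20/(s + 10).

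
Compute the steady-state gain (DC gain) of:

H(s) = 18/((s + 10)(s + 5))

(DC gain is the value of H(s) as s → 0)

DC gain = H(0) = 18/(10 × 5) = 18/50 = 0.36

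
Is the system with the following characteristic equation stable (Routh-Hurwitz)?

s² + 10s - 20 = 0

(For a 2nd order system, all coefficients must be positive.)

Coefficients: 1, 10, -20. c=-20 not positive, so system is unstable.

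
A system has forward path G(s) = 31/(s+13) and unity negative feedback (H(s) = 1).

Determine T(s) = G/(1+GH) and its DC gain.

T(s) = G/(1+GH) = [31/(s+13)] / [1 + 31/(s+13)] = 31/(s+13+31) = 31/(s+44). DC gain = 31/44 = 0.7045.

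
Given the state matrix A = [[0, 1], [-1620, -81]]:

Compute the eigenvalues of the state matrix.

det(A - λI) = λ² - (-81)λ + 1620 = (λ - (-36))(λ - (-45)). Eigenvalues: -36, -45.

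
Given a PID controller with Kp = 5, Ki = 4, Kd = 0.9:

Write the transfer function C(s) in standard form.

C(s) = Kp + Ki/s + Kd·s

Substituting values: C(s) = 5 + 4/s + 0.9s = (0.9s² + 5s + 4)/s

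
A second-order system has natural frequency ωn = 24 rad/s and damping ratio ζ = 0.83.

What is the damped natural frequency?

ωd = ωn√(1 - ζ²) = 24√(1 - 0.83²) = 13.39 rad/s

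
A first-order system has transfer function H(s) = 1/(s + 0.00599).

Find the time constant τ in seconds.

For H(s) = 1/(s + 1/τ), the pole is at -1/τ = -0.00599, so τ = 1/0.00599 = 166.9 s.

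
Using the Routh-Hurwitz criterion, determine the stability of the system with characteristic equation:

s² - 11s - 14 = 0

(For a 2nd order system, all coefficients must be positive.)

Coefficients: 1, -11, -14. b=-11, c=-14 not positive, so system is unstable.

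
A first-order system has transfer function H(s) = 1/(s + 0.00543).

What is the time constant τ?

For H(s) = 1/(s + 1/τ), the pole is at -1/τ = -0.00543, so τ = 1/0.00543 = 184.2 s.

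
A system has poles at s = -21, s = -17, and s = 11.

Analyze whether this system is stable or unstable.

Pole(s) at s = 11 are not in the left half-plane. System is unstable.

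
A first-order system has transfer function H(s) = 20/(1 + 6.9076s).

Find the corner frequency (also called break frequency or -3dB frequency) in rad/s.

Corner frequency = 1/τ = 1/6.9076 = 0.145 rad/s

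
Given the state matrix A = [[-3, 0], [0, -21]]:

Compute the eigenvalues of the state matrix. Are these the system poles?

For diagonal matrix, eigenvalues are diagonal entries: λ₁ = -3, λ₂ = -21. Eigenvalues of A = system poles.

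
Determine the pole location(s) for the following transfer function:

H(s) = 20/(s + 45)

Pole is where denominator = 0: s + 45 = 0, so s = -45.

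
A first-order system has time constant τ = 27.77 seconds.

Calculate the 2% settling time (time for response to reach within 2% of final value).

For first-order system, 2% settling time ≈ 4τ = 4 × 27.77 = 111.08 s.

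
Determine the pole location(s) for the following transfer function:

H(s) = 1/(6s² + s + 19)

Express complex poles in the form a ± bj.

Discriminant = 1² - 4×6×19 = 1 - 456 = -455 < 0, so the poles are a complex conjugate pair s = (-1 ± j√455)/(2×6). Real part = -1/(2×6) = -1/12 ≈ -0.0833; imaginary part = ±√455/(2×6) ≈ 1.7776. Poles: s = -0.0833 ± 1.7776j.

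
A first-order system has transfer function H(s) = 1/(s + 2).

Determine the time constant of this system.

For H(s) = 1/(s + 1/τ), the pole is at -1/τ = -2, so τ = 1/2 = 0.5 s.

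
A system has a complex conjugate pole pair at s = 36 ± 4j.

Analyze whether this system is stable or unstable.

Real part of poles is 36 (> 0, right half-plane). Unstable.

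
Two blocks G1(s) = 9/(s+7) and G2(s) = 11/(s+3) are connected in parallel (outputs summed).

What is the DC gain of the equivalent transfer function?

Parallel: G_eq = G1 + G2. DC gain = G1(0) + G2(0) = 9/7 + 11/3 = 1.2857 + 3.6667 = 4.9524.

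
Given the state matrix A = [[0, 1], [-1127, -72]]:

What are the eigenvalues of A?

det(A - λI) = λ² - (-72)λ + 1127 = (λ - (-49))(λ - (-23)). Eigenvalues: -49, -23.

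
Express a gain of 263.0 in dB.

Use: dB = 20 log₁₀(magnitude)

dB = 20 log₁₀(263.0) = 48.4 dB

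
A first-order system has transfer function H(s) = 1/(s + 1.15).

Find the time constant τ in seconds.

For H(s) = 1/(s + 1/τ), the pole is at -1/τ = -1.15, so τ = 1/1.15 = 0.8696 s.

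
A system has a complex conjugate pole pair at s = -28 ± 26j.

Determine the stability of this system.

Real part of poles is -28 (< 0, left half-plane). Stable.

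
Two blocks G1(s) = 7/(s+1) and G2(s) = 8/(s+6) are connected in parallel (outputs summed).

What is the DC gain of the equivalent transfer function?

Parallel: G_eq = G1 + G2. DC gain = G1(0) + G2(0) = 7/1 + 8/6 = 7 + 1.3333 = 8.3333.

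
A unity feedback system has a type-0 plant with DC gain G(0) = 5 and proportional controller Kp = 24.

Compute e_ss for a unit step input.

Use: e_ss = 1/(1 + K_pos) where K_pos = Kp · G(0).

K_pos = Kp · G(0) = 24 × 5 = 120. e_ss = 1/(1 + 120) = 0.0083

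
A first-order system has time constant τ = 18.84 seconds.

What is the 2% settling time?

For first-order system, 2% settling time ≈ 4τ = 4 × 18.84 = 75.36 s.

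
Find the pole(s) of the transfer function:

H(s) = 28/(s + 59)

Pole is where denominator = 0: s + 59 = 0, so s = -59.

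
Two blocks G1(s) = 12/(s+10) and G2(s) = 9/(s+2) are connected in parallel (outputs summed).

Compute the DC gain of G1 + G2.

Parallel: G_eq = G1 + G2. DC gain = G1(0) + G2(0) = 12/10 + 9/2 = 1.2 + 4.5 = 5.7.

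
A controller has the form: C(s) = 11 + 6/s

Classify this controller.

This is a Proportional-Integral (PI) controller.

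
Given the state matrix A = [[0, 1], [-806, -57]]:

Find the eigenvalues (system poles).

det(A - λI) = λ² - (-57)λ + 806 = (λ - (-26))(λ - (-31)). Eigenvalues: -26, -31.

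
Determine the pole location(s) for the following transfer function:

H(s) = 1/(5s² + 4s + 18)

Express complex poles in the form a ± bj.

Discriminant = 4² - 4×5×18 = 16 - 360 = -344 < 0, so the poles are a complex conjugate pair s = (-4 ± j√344)/(2×5). Real part = -4/(2×5) = -4/10 = -0.4; imaginary part = ±√344/(2×5) ≈ 1.8547. Poles: s = -0.4 ± 1.8547j.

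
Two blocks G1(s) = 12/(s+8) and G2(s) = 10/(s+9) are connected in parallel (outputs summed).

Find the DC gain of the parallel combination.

Parallel: G_eq = G1 + G2. DC gain = G1(0) + G2(0) = 12/8 + 10/9 = 1.5 + 1.1111 = 2.6111.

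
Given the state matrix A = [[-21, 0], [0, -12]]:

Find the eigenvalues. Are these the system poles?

For diagonal matrix, eigenvalues are diagonal entries: λ₁ = -21, λ₂ = -12. Eigenvalues of A = system poles.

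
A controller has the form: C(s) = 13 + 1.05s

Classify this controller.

This is a Proportional-Derivative (PD) controller.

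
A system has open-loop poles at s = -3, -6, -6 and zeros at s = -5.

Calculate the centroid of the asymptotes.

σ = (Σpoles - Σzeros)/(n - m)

σ = (Σpoles - Σzeros)/(n - m) = (-15 - (-5))/(3 - 1) = -10/2 = -5.0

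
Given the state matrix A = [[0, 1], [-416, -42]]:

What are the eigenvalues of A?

det(A - λI) = λ² - (-42)λ + 416 = (λ - (-16))(λ - (-26)). Eigenvalues: -16, -26.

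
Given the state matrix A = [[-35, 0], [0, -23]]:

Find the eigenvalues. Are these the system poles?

For diagonal matrix, eigenvalues are diagonal entries: λ₁ = -35, λ₂ = -23. Eigenvalues of A = system poles.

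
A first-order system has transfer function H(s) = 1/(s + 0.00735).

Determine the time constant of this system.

For H(s) = 1/(s + 1/τ), the pole is at -1/τ = -0.00735, so τ = 1/0.00735 = 136.1 s.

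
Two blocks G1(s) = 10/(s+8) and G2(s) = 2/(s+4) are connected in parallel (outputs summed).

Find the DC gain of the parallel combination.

Parallel: G_eq = G1 + G2. DC gain = G1(0) + G2(0) = 10/8 + 2/4 = 1.25 + 0.5 = 1.75.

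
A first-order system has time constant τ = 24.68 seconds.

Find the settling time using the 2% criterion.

For first-order system, 2% settling time ≈ 4τ = 4 × 24.68 = 98.72 s.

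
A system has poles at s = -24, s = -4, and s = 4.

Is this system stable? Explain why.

Pole(s) at s = 4 are not in the left half-plane. System is unstable.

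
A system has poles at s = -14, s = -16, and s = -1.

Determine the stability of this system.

All poles are in the left half-plane. System is stable.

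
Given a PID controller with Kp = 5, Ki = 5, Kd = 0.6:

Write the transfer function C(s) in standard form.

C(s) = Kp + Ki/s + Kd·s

Substituting values: C(s) = 5 + 5/s + 0.6s = (0.6s² + 5s + 5)/s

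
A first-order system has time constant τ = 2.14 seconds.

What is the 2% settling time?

For first-order system, 2% settling time ≈ 4τ = 4 × 2.14 = 8.56 s.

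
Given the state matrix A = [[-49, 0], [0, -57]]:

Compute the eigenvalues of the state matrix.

For diagonal matrix, eigenvalues are diagonal entries: λ₁ = -49, λ₂ = -57.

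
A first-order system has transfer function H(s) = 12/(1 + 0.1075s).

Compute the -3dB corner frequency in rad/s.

Corner frequency = 1/τ = 1/0.1075 = 9.302 rad/s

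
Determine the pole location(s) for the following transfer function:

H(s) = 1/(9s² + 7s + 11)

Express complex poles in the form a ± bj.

Discriminant = 7² - 4×9×11 = 49 - 396 = -347 < 0, so the poles are a complex conjugate pair s = (-7 ± j√347)/(2×9). Real part = -7/(2×9) = -7/18 ≈ -0.3889; imaginary part = ±√347/(2×9) ≈ 1.0349. Poles: s = -0.3889 ± 1.0349j.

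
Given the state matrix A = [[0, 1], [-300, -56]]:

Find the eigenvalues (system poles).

det(A - λI) = λ² - (-56)λ + 300 = (λ - (-50))(λ - (-6)). Eigenvalues: -50, -6.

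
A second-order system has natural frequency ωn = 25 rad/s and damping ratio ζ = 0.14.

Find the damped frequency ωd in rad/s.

ωd = ωn√(1 - ζ²) = 25√(1 - 0.14²) = 24.75 rad/s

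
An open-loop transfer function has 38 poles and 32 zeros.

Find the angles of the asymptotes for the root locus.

n - m = 38 - 32 = 6. Angles: θk = (2k + 1)·180°/6 = 30°, 90°, 150°, 210°, 270°, 330°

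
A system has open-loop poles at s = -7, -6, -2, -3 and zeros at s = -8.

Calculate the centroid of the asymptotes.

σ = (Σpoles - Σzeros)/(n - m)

σ = (Σpoles - Σzeros)/(n - m) = (-18 - (-8))/(4 - 1) = -10/3 = -3.33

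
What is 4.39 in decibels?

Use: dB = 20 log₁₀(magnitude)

dB = 20 log₁₀(4.39) = 12.8 dB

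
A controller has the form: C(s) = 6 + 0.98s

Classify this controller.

This is a Proportional-Derivative (PD) controller.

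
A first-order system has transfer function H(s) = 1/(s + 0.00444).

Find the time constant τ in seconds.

For H(s) = 1/(s + 1/τ), the pole is at -1/τ = -0.00444, so τ = 1/0.00444 = 225.2 s.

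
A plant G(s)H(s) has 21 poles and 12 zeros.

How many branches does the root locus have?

Root locus has n branches where n = number of poles = 21.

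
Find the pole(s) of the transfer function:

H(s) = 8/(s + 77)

Pole is where denominator = 0: s + 77 = 0, so s = -77.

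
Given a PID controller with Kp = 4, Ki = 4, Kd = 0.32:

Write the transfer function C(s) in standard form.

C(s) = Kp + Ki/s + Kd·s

Substituting values: C(s) = 4 + 4/s + 0.32s = (0.32s² + 4s + 4)/s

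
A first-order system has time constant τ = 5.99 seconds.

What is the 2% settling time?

For first-order system, 2% settling time ≈ 4τ = 4 × 5.99 = 23.96 s.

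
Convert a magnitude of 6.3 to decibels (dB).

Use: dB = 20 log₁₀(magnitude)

dB = 20 log₁₀(6.3) = 16.0 dB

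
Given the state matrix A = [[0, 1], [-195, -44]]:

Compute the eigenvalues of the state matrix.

det(A - λI) = λ² - (-44)λ + 195 = (λ - (-5))(λ - (-39)). Eigenvalues: -5, -39.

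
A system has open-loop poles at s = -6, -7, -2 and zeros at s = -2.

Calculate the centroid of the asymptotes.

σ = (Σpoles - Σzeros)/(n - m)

σ = (Σpoles - Σzeros)/(n - m) = (-15 - (-2))/(3 - 1) = -13/2 = -6.5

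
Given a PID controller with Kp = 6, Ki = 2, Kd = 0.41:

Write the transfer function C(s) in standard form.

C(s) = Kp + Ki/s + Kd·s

Substituting values: C(s) = 6 + 2/s + 0.41s = (0.41s² + 6s + 2)/s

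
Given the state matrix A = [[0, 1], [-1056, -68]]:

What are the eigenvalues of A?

det(A - λI) = λ² - (-68)λ + 1056 = (λ - (-44))(λ - (-24)). Eigenvalues: -44, -24.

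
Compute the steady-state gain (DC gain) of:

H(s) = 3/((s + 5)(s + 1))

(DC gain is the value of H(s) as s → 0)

DC gain = H(0) = 3/(5 × 1) = 3/5 = 0.6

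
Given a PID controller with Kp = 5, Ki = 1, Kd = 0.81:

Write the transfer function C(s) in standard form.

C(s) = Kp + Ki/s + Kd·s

Substituting values: C(s) = 5 + 1/s + 0.81s = (0.81s² + 5s + 1)/s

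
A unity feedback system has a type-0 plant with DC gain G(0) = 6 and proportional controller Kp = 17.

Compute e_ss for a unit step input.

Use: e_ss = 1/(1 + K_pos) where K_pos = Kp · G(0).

K_pos = Kp · G(0) = 17 × 6 = 102. e_ss = 1/(1 + 102) = 0.0097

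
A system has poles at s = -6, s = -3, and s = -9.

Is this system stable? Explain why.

All poles are in the left half-plane. System is stable.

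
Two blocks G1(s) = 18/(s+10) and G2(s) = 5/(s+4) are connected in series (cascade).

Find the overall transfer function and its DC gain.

Series: multiply transfer functions. G_eq = 18/(s+10) × 5/(s+4) = 90/((s+10)(s+4)). DC gain = 90/(10×4) = 2.25.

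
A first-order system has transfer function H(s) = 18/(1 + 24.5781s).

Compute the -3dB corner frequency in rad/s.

Corner frequency = 1/τ = 1/24.5781 = 0.041 rad/s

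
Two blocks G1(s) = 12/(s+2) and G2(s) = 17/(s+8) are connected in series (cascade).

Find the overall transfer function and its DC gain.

Series: multiply transfer functions. G_eq = 12/(s+2) × 17/(s+8) = 204/((s+2)(s+8)). DC gain = 204/(2×8) = 12.75.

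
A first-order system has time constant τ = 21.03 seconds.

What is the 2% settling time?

For first-order system, 2% settling time ≈ 4τ = 4 × 21.03 = 84.12 s.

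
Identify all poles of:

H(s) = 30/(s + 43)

Pole is where denominator = 0: s + 43 = 0, so s = -43.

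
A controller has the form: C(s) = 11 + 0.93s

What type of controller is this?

This is a Proportional-Derivative (PD) controller.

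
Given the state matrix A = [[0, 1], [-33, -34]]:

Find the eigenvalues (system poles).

det(A - λI) = λ² - (-34)λ + 33 = (λ - (-1))(λ - (-33)). Eigenvalues: -1, -33.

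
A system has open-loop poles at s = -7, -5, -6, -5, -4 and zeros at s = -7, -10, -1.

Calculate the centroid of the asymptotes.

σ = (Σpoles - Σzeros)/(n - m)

σ = (Σpoles - Σzeros)/(n - m) = (-27 - (-18))/(5 - 3) = -9/2 = -4.5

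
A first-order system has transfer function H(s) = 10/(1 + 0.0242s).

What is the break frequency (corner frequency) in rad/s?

Corner frequency = 1/τ = 1/0.0242 = 41.322 rad/s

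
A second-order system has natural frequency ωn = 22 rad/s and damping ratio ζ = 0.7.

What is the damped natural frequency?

ωd = ωn√(1 - ζ²) = 22√(1 - 0.7²) = 15.71 rad/s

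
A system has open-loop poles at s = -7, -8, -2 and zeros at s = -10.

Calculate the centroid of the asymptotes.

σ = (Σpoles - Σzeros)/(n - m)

σ = (Σpoles - Σzeros)/(n - m) = (-17 - (-10))/(3 - 1) = -7/2 = -3.5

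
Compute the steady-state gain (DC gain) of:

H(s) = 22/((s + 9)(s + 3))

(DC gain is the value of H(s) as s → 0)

DC gain = H(0) = 22/(9 × 3) = 22/27 = 0.8148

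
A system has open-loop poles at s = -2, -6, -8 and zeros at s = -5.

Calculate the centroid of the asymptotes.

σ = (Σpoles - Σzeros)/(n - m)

σ = (Σpoles - Σzeros)/(n - m) = (-16 - (-5))/(3 - 1) = -11/2 = -5.5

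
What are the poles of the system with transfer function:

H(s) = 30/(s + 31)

Pole is where denominator = 0: s + 31 = 0, so s = -31.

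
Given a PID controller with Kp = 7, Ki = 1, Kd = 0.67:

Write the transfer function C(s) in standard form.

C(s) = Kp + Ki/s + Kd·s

Substituting values: C(s) = 7 + 1/s + 0.67s = (0.67s² + 7s + 1)/s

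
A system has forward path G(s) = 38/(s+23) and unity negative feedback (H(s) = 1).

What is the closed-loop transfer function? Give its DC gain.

T(s) = G/(1+GH) = [38/(s+23)] / [1 + 38/(s+23)] = 38/(s+23+38) = 38/(s+61). DC gain = 38/61 = 0.6230.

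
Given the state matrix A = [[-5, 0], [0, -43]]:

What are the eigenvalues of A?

For diagonal matrix, eigenvalues are diagonal entries: λ₁ = -5, λ₂ = -43.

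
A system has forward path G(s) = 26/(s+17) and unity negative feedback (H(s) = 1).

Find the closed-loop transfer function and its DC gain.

T(s) = G/(1+GH) = [26/(s+17)] / [1 + 26/(s+17)] = 26/(s+17+26) = 26/(s+43). DC gain = 26/43 = 0.6047.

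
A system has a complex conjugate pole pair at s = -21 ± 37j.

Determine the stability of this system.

Real part of poles is -21 (< 0, left half-plane). Stable.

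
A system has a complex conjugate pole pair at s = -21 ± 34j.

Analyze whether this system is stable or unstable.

Real part of poles is -21 (< 0, left half-plane). Stable.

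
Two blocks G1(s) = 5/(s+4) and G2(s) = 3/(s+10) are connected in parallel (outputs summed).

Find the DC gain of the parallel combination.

Parallel: G_eq = G1 + G2. DC gain = G1(0) + G2(0) = 5/4 + 3/10 = 1.25 + 0.3 = 1.55.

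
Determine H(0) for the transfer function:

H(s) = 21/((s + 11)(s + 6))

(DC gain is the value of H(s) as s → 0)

DC gain = H(0) = 21/(11 × 6) = 21/66 = 0.3182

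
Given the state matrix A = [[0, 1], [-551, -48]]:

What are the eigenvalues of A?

det(A - λI) = λ² - (-48)λ + 551 = (λ - (-29))(λ - (-19)). Eigenvalues: -29, -19.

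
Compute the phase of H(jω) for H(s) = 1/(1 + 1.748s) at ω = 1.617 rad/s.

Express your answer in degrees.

Phase = -arctan(ωτ) = -arctan(1.617 × 1.748) = -70.5°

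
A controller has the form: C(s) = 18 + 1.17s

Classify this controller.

This is a Proportional-Derivative (PD) controller.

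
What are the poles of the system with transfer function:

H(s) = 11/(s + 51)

Pole is where denominator = 0: s + 51 = 0, so s = -51.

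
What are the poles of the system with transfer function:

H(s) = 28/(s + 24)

Pole is where denominator = 0: s + 24 = 0, so s = -24.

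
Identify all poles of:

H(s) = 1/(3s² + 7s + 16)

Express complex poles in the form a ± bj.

Discriminant = 7² - 4×3×16 = 49 - 192 = -143 < 0, so the poles are a complex conjugate pair s = (-7 ± j√143)/(2×3). Real part = -7/(2×3) = -7/6 ≈ -1.1667; imaginary part = ±√143/(2×3) ≈ 1.9930. Poles: s = -1.1667 ± 1.9930j.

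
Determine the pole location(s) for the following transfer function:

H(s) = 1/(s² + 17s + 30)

Discriminant = 17² - 4×1×30 = 289 - 120 = 169 > 0, so two distinct real poles. Using quadratic formula: s = (-17 ± √169)/(2×1) = (-17 ± √169)/2, with √169 = 13. s₁ = -4/2 = -2, s₂ = -30/2 = -15. Poles: s₁ = -2, s₂ = -15.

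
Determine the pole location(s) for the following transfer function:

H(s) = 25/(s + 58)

Pole is where denominator = 0: s + 58 = 0, so s = -58.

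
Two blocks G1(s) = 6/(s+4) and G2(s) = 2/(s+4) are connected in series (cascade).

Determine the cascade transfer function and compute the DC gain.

Series: multiply transfer functions. G_eq = 6/(s+4) × 2/(s+4) = 12/((s+4)(s+4)). DC gain = 12/(4×4) = 0.75.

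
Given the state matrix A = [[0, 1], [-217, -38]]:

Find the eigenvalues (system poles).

det(A - λI) = λ² - (-38)λ + 217 = (λ - (-7))(λ - (-31)). Eigenvalues: -7, -31.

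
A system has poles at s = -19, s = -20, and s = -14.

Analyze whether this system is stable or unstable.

All poles are in the left half-plane. System is stable.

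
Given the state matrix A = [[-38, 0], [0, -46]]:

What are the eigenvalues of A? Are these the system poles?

For diagonal matrix, eigenvalues are diagonal entries: λ₁ = -38, λ₂ = -46. Eigenvalues of A = system poles.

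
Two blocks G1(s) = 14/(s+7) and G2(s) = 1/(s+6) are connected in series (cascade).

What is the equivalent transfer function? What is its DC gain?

Series: multiply transfer functions. G_eq = 14/(s+7) × 1/(s+6) = 14/((s+7)(s+6)). DC gain = 14/(7×6) = 0.3333.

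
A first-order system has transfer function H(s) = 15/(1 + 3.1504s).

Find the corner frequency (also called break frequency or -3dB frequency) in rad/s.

Corner frequency = 1/τ = 1/3.1504 = 0.317 rad/s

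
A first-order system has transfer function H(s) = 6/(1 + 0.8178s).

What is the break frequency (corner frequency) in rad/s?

Corner frequency = 1/τ = 1/0.8178 = 1.223 rad/s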